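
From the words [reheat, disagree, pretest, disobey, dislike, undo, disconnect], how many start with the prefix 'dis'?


Checking each word for prefix 'dis':
  'reheat' -> no (count: 0)
  'disagree' -> YES, starts with 'dis' (count: 1)
  'pretest' -> no (count: 1)
  'disobey' -> YES, starts with 'dis' (count: 2)
  'dislike' -> YES, starts with 'dis' (count: 3)
  'undo' -> no (count: 3)
  'disconnect' -> YES, starts with 'dis' (count: 4)
Total with prefix 'dis': 4

4


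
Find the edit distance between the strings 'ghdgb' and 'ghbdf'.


Building DP table for s1='ghdgb' (len 5) and s2='ghbdf' (len 5):
       g  h  b  d  f
    0  1  2  3  4  5
  g 1  0  1  2  3  4
  h 2  1  0  1  2  3
  d 3  2  1  1  1  2
  g 4  3  2  2  2  2
  b 5  4  3  2  3  3
Edit distance = dp[5][5] = 3

3


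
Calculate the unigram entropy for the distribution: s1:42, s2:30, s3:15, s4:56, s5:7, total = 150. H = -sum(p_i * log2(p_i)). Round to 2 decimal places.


Computing entropy H = -sum(p_i * log2(p_i)):
  s1: p = 42/150 = 0.2800, -p*log2(p) = 0.5142
  s2: p = 30/150 = 0.2000, -p*log2(p) = 0.4644
  s3: p = 15/150 = 0.1000, -p*log2(p) = 0.3322
  s4: p = 56/150 = 0.3733, -p*log2(p) = 0.5307
  s5: p = 7/150 = 0.0467, -p*log2(p) = 0.2063
H = sum of terms = 2.0478
Rounded to 2 decimals: 2.05

2.05


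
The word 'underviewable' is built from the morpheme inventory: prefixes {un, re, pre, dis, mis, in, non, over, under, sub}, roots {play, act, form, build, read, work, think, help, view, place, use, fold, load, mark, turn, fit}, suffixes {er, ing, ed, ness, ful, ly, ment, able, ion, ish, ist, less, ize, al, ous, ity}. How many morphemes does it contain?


Segmenting 'underviewable' against the inventory:
  'under' -> prefix (morpheme 1)
  'view' -> root (morpheme 2)
  'able' -> suffix (morpheme 3)
Total morphemes: 3

3


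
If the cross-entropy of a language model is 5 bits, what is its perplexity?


Perplexity formula: PP = 2^H
H = 5
PP = 2^5
Steps: 2^1 = 2, 2^2 = 4, 2^3 = 8, 2^4 = 16, 2^5 = 32
PP = 32

32


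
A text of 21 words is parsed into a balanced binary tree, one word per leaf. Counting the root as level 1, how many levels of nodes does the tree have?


In a balanced binary tree with n leaves the deepest leaf is ceil(log2(n)) edges below the root,
so counting node levels inclusive of root and leaves gives ceil(log2(n)) + 1 levels.
log2(21) = 4.3923
ceil(4.3923) = 5
levels = 5 + 1 = 6

6


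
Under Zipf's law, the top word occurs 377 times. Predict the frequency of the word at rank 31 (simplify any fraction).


Zipf's law: freq(rank) = f1 / rank
f1 = 377, rank = 31
freq = 377 / 31
GCD(377, 31) = 1
Simplified: 377/31

377/31


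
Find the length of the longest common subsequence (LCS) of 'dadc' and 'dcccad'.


DP table for LCS of 'dadc' and 'dcccad':
       d  c  c  c  a  d
    0  0  0  0  0  0  0
  d 0  1  1  1  1  1  1
  a 0  1  1  1  1  2  2
  d 0  1  1  1  1  2  3
  c 0  1  2  2  2  2  3
LCS: 'dad'
LCS length = 3

3


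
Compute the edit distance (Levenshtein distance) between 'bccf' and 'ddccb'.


Building DP table for s1='bccf' (len 4) and s2='ddccb' (len 5):
       d  d  c  c  b
    0  1  2  3  4  5
  b 1  1  2  3  4  4
  c 2  2  2  2  3  4
  c 3  3  3  2  2  3
  f 4  4  4  3  3  3
Edit distance = dp[4][5] = 3

3


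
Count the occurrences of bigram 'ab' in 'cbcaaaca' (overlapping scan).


Scanning 'cbcaaaca' for bigram 'ab':
  Position 0: 'cb' -> no
  Position 1: 'bc' -> no
  Position 2: 'ca' -> no
  Position 3: 'aa' -> no
  Position 4: 'aa' -> no
  Position 5: 'ac' -> no
  Position 6: 'ca' -> no
Total matches: 0

0


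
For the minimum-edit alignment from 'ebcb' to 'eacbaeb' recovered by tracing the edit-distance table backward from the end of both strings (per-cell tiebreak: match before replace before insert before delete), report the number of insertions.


Edit distance = 4. Backtracking from cell (4, 7) with preference match > replace > insert > delete,
then listing the resulting alignment 'ebcb' -> 'eacbaeb' left to right:
  Step 1: keep 'e'
  Step 2: insert 'a' [insertion #1]
  Step 3: insert 'c' [insertion #2]
  Step 4: keep 'b'
  Step 5: insert 'a' [insertion #3]
  Step 6: replace c->e
  Step 7: keep 'b'
Total insertions: 3

3


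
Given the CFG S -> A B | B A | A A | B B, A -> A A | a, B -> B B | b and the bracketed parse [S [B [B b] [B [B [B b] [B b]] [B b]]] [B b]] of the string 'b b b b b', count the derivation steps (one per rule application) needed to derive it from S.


Every bracketed nonterminal node [X ...] in the tree is produced by exactly one rule application.
Reading the tree off as a leftmost derivation:
  Step 1: S  =>  B B   (applied S -> B B)
  Step 2: B B  =>  B B B   (applied B -> B B)
  Step 3: B B B  =>  b B B   (applied B -> b)
  Step 4: b B B  =>  b B B B   (applied B -> B B)
  Step 5: b B B B  =>  b B B B B   (applied B -> B B)
  Step 6: b B B B B  =>  b b B B B   (applied B -> b)
  Step 7: b b B B B  =>  b b b B B   (applied B -> b)
  Step 8: b b b B B  =>  b b b b B   (applied B -> b)
  Step 9: b b b b B  =>  b b b b b   (applied B -> b)
Final yield: b b b b b
Total rewrite steps: 9

9


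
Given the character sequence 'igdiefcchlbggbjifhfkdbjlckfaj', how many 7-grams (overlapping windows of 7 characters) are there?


String 'igdiefcchlbggbjifhfkdbjlckfaj' has length L = 29.
Number of overlapping n-grams = L - n + 1
Substituting: 29 - 7 + 1 = 23

23


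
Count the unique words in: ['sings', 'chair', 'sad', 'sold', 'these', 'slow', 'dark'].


Listing all tokens and tracking unique types:
  Token 1: 'sings' -> NEW (unique so far: 1)
  Token 2: 'chair' -> NEW (unique so far: 2)
  Token 3: 'sad' -> NEW (unique so far: 3)
  Token 4: 'sold' -> NEW (unique so far: 4)
  Token 5: 'these' -> NEW (unique so far: 5)
  Token 6: 'slow' -> NEW (unique so far: 6)
  Token 7: 'dark' -> NEW (unique so far: 7)
Unique types: ('chair', 'dark', 'sad', 'sings', 'slow', 'sold', 'these')
Vocabulary size: 7

7


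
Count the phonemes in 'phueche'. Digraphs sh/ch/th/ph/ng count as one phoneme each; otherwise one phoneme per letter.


Parsing 'phueche' greedily, digraphs first:
  'ph' -> digraph (1 consonant phoneme) (phonemes so far: 1)
  'u' -> vowel phoneme (phonemes so far: 2)
  'e' -> vowel phoneme (phonemes so far: 3)
  'ch' -> digraph (1 consonant phoneme) (phonemes so far: 4)
  'e' -> vowel phoneme (phonemes so far: 5)
Total phonemes: 5

5


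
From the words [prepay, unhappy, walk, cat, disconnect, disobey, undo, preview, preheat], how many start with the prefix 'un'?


Checking each word for prefix 'un':
  'prepay' -> no (count: 0)
  'unhappy' -> YES, starts with 'un' (count: 1)
  'walk' -> no (count: 1)
  'cat' -> no (count: 1)
  'disconnect' -> no (count: 1)
  'disobey' -> no (count: 1)
  'undo' -> YES, starts with 'un' (count: 2)
  'preview' -> no (count: 2)
  'preheat' -> no (count: 2)
Total with prefix 'un': 2

2


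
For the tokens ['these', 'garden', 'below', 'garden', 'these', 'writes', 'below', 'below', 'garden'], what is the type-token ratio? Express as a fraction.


Tokens: 9
Unique types: ('below', 'garden', 'these', 'writes') = 4
TTR = 4/9
Already in lowest terms.

4/9


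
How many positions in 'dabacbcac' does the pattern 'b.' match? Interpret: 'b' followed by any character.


Pattern: b. means 'b' followed by any character.
Scanning 'dabacbcac' position-by-position:
  Pos 0: window 'da' -> no
  Pos 1: window 'ab' -> no
  Pos 2: window 'ba' -> MATCH
  Pos 3: window 'ac' -> no
  Pos 4: window 'cb' -> no
  Pos 5: window 'bc' -> MATCH
  Pos 6: window 'ca' -> no
  Pos 7: window 'ac' -> no
  Pos 8: window 'c' -> no
Total matches: 2

2


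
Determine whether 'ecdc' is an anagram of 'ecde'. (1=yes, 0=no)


Sort characters of 'ecdc': 'ccde'
Sort characters of 'ecde': 'cdee'
Sorted forms differ -> they are NOT anagrams
Result: 0

0


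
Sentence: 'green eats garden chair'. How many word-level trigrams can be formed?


Word trigrams from [4] words:
  Trigram 1: (green eats garden)
  Trigram 2: (eats garden chair)
Total word trigrams: 4 - 2 = 2

2


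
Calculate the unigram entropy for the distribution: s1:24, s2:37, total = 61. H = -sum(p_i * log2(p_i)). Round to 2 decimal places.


Computing entropy H = -sum(p_i * log2(p_i)):
  s1: p = 24/61 = 0.3934, -p*log2(p) = 0.5295
  s2: p = 37/61 = 0.6066, -p*log2(p) = 0.4375
H = sum of terms = 0.9670
Rounded to 2 decimals: 0.97

0.97


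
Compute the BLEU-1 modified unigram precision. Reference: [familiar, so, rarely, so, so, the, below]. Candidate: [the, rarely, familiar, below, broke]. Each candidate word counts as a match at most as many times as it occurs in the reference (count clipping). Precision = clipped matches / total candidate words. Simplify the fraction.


Reference word counts: {'below': 1, 'familiar': 1, 'rarely': 1, 'so': 3, 'the': 1}
Checking each candidate word (with clipping):
  'the' -> in reference (ref count 1, used 1/1) -> match (matches: 1)
  'rarely' -> in reference (ref count 1, used 1/1) -> match (matches: 2)
  'familiar' -> in reference (ref count 1, used 1/1) -> match (matches: 3)
  'below' -> in reference (ref count 1, used 1/1) -> match (matches: 4)
  'broke' -> not in reference -> no match (matches: 4)
Clipped matches: 4, Candidate length: 5
Precision = 4/5

4/5


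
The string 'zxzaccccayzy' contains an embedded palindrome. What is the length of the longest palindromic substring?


Scanning 'zxzaccccayzy' for palindromic substrings.
Substring at positions 3-8: 'acccca'.
Check: reverse('acccca') = 'acccca' -> palindrome confirmed.
Neighbouring characters ('z' / 'y') break symmetry, so it cannot extend further.
No longer palindromic substring exists; longest length = 6

6


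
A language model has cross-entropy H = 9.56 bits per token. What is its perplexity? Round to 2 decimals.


Perplexity formula: PP = 2^H
H = 9.56
PP = 2^9.56
Decompose: 2^9.56 = 2^9 * 2^0.56
2^9 = 512, 2^0.56 ~ 1.4742692
PP ~ 512 * 1.4742692 = 754.8258304
Rounded to 2 decimals: 754.83

754.83


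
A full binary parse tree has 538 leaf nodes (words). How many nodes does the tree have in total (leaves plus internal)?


Leaf nodes (terminals): 538
Internal nodes = n - 1 = 538 - 1 = 537
Total = leaves + internal = 538 + 537 = 1075

1075


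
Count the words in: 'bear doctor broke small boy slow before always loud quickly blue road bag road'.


Counting words by splitting on spaces:
  Word 1: 'bear'
  Word 2: 'doctor'
  Word 3: 'broke'
  Word 4: 'small'
  Word 5: 'boy'
  Word 6: 'slow'
  Word 7: 'before'
  Word 8: 'always'
  Word 9: 'loud'
  Word 10: 'quickly'
  Word 11: 'blue'
  Word 12: 'road'
  Word 13: 'bag'
  Word 14: 'road'
Total words: 14

14


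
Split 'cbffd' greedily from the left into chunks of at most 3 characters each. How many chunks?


'cbffd' has 5 characters.
Chunking with max size 3:
  Chunk 1: 'cbf' (positions 0-2)
  Chunk 2: 'fd' (positions 3-4)
Total chunks: ceil(5 / 3) = 2

2


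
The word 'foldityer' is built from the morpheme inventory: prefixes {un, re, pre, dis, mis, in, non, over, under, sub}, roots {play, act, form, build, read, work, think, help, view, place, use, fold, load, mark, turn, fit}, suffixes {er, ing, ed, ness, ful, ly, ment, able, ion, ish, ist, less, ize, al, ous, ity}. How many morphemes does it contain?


Segmenting 'foldityer' against the inventory:
  'fold' -> root (morpheme 1)
  'ity' -> suffix (morpheme 2)
  'er' -> suffix (morpheme 3)
Total morphemes: 3

3


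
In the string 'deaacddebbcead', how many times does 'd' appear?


Scanning 'deaacddebbcead' for 'd':
  Position 0: 'd' -> MATCH (count: 1)
  Position 5: 'd' -> MATCH (count: 2)
  Position 6: 'd' -> MATCH (count: 3)
  Position 13: 'd' -> MATCH (count: 4)
Total occurrences of 'd': 4

4


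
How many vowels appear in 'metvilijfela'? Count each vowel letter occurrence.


Scanning each character of 'metvilijfela':
  Position 1: 'm' -> consonant (running count: 0)
  Position 2: 'e' -> vowel (running count: 1)
  Position 3: 't' -> consonant (running count: 1)
  Position 4: 'v' -> consonant (running count: 1)
  Position 5: 'i' -> vowel (running count: 2)
  Position 6: 'l' -> consonant (running count: 2)
  Position 7: 'i' -> vowel (running count: 3)
  Position 8: 'j' -> consonant (running count: 3)
  Position 9: 'f' -> consonant (running count: 3)
  Position 10: 'e' -> vowel (running count: 4)
  Position 11: 'l' -> consonant (running count: 4)
  Position 12: 'a' -> vowel (running count: 5)
Total vowels: 5

5


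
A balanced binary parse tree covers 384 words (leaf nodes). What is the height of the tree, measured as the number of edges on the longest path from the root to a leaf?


In a balanced binary tree with n leaves the deepest leaf is ceil(log2(n)) edges below the root.
log2(384) = 8.5850
ceil(8.5850) = 9
height (edges) = 9

9


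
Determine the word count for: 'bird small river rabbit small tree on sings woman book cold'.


Counting words by splitting on spaces:
  Word 1: 'bird'
  Word 2: 'small'
  Word 3: 'river'
  Word 4: 'rabbit'
  Word 5: 'small'
  Word 6: 'tree'
  Word 7: 'on'
  Word 8: 'sings'
  Word 9: 'woman'
  Word 10: 'book'
  Word 11: 'cold'
Total words: 11

11


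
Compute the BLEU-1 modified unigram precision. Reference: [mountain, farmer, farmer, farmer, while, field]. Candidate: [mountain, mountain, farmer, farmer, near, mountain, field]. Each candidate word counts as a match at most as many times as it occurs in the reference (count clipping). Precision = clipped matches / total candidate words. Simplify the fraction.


Reference word counts: {'farmer': 3, 'field': 1, 'mountain': 1, 'while': 1}
Checking each candidate word (with clipping):
  'mountain' -> in reference (ref count 1, used 1/1) -> match (matches: 1)
  'mountain' -> ref count 1 already used up (1/1) -> clipped, no match (matches: 1)
  'farmer' -> in reference (ref count 3, used 1/3) -> match (matches: 2)
  'farmer' -> in reference (ref count 3, used 2/3) -> match (matches: 3)
  'near' -> not in reference -> no match (matches: 3)
  'mountain' -> ref count 1 already used up (1/1) -> clipped, no match (matches: 3)
  'field' -> in reference (ref count 1, used 1/1) -> match (matches: 4)
Clipped matches: 4, Candidate length: 7
Precision = 4/7

4/7


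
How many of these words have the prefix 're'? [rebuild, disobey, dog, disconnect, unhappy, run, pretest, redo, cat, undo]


Checking each word for prefix 're':
  'rebuild' -> YES, starts with 're' (count: 1)
  'disobey' -> no (count: 1)
  'dog' -> no (count: 1)
  'disconnect' -> no (count: 1)
  'unhappy' -> no (count: 1)
  'run' -> no (count: 1)
  'pretest' -> no (count: 1)
  'redo' -> YES, starts with 're' (count: 2)
  'cat' -> no (count: 2)
  'undo' -> no (count: 2)
Total with prefix 're': 2

2


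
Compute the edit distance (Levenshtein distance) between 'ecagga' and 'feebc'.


Building DP table for s1='ecagga' (len 6) and s2='feebc' (len 5):
       f  e  e  b  c
    0  1  2  3  4  5
  e 1  1  1  2  3  4
  c 2  2  2  2  3  3
  a 3  3  3  3  3  4
  g 4  4  4  4  4  4
  g 5  5  5  5  5  5
  a 6  6  6  6  6  6
Edit distance = dp[6][5] = 6

6


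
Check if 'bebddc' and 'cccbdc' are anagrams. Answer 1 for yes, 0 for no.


Sort characters of 'bebddc': 'bbcdde'
Sort characters of 'cccbdc': 'bccccd'
Sorted forms differ -> they are NOT anagrams
Result: 0

0


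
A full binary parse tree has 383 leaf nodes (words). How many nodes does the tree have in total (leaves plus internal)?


Leaf nodes (terminals): 383
Internal nodes = n - 1 = 383 - 1 = 382
Total = leaves + internal = 383 + 382 = 765

765


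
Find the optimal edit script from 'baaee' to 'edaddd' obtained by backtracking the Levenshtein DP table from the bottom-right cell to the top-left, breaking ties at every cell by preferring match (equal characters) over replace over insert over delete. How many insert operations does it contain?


Edit distance = 5. Backtracking from cell (5, 6) with preference match > replace > insert > delete,
then listing the resulting alignment 'baaee' -> 'edaddd' left to right:
  Step 1: insert 'e' [insertion #1]
  Step 2: replace b->d
  Step 3: keep 'a'
  Step 4: replace a->d
  Step 5: replace e->d
  Step 6: replace e->d
Total insertions: 1

1


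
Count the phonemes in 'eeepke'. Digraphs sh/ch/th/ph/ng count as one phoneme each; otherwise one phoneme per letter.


Parsing 'eeepke' greedily, digraphs first:
  'e' -> vowel phoneme (phonemes so far: 1)
  'e' -> vowel phoneme (phonemes so far: 2)
  'e' -> vowel phoneme (phonemes so far: 3)
  'p' -> consonant phoneme (phonemes so far: 4)
  'k' -> consonant phoneme (phonemes so far: 5)
  'e' -> vowel phoneme (phonemes so far: 6)
Total phonemes: 6

6


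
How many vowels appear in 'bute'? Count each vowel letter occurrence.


Scanning each character of 'bute':
  Position 1: 'b' -> consonant (running count: 0)
  Position 2: 'u' -> vowel (running count: 1)
  Position 3: 't' -> consonant (running count: 1)
  Position 4: 'e' -> vowel (running count: 2)
Total vowels: 2

2


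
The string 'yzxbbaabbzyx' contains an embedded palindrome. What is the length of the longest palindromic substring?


Scanning 'yzxbbaabbzyx' for palindromic substrings.
Substring at positions 3-8: 'bbaabb'.
Check: reverse('bbaabb') = 'bbaabb' -> palindrome confirmed.
Neighbouring characters ('x' / 'z') break symmetry, so it cannot extend further.
No longer palindromic substring exists; longest length = 6

6


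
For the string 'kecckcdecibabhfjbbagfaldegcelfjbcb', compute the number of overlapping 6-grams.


String 'kecckcdecibabhfjbbagfaldegcelfjbcb' has length L = 34.
Number of overlapping n-grams = L - n + 1
Substituting: 34 - 6 + 1 = 29

29


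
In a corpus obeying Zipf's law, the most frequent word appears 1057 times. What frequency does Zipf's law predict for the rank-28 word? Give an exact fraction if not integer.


Zipf's law: freq(rank) = f1 / rank
f1 = 1057, rank = 28
freq = 1057 / 28
GCD(1057, 28) = 7
Simplified: 151/4

151/4


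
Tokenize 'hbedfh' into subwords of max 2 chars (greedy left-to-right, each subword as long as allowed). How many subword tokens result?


'hbedfh' has 6 characters.
Chunking with max size 2:
  Chunk 1: 'hb' (positions 0-1)
  Chunk 2: 'ed' (positions 2-3)
  Chunk 3: 'fh' (positions 4-5)
Total chunks: ceil(6 / 2) = 3

3


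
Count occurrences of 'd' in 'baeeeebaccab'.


Scanning 'baeeeebaccab' for 'd':
  No matches found.
Total occurrences of 'd': 0

0


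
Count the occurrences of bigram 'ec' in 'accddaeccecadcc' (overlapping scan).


Scanning 'accddaeccecadcc' for bigram 'ec':
  Position 0: 'ac' -> no
  Position 1: 'cc' -> no
  Position 2: 'cd' -> no
  Position 3: 'dd' -> no
  Position 4: 'da' -> no
  Position 5: 'ae' -> no
  Position 6: 'ec' -> MATCH
  Position 7: 'cc' -> no
  Position 8: 'ce' -> no
  Position 9: 'ec' -> MATCH
  Position 10: 'ca' -> no
  Position 11: 'ad' -> no
  Position 12: 'dc' -> no
  Position 13: 'cc' -> no
Total matches: 2

2


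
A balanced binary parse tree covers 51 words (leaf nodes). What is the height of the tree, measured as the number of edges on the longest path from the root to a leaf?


In a balanced binary tree with n leaves the deepest leaf is ceil(log2(n)) edges below the root.
log2(51) = 5.6724
ceil(5.6724) = 6
height (edges) = 6

6


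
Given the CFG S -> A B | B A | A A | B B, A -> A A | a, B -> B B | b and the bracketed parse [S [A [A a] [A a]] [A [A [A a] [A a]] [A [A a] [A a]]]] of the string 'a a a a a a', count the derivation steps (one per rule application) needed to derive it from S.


Every bracketed nonterminal node [X ...] in the tree is produced by exactly one rule application.
Reading the tree off as a leftmost derivation:
  Step 1: S  =>  A A   (applied S -> A A)
  Step 2: A A  =>  A A A   (applied A -> A A)
  Step 3: A A A  =>  a A A   (applied A -> a)
  Step 4: a A A  =>  a a A   (applied A -> a)
  Step 5: a a A  =>  a a A A   (applied A -> A A)
  Step 6: a a A A  =>  a a A A A   (applied A -> A A)
  Step 7: a a A A A  =>  a a a A A   (applied A -> a)
  Step 8: a a a A A  =>  a a a a A   (applied A -> a)
  Step 9: a a a a A  =>  a a a a A A   (applied A -> A A)
  Step 10: a a a a A A  =>  a a a a a A   (applied A -> a)
  Step 11: a a a a a A  =>  a a a a a a   (applied A -> a)
Final yield: a a a a a a
Total rewrite steps: 11

11


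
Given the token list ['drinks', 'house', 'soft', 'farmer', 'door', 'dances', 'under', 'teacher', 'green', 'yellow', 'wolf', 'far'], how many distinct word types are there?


Listing all tokens and tracking unique types:
  Token 1: 'drinks' -> NEW (unique so far: 1)
  Token 2: 'house' -> NEW (unique so far: 2)
  Token 3: 'soft' -> NEW (unique so far: 3)
  Token 4: 'farmer' -> NEW (unique so far: 4)
  Token 5: 'door' -> NEW (unique so far: 5)
  Token 6: 'dances' -> NEW (unique so far: 6)
  Token 7: 'under' -> NEW (unique so far: 7)
  Token 8: 'teacher' -> NEW (unique so far: 8)
  Token 9: 'green' -> NEW (unique so far: 9)
  Token 10: 'yellow' -> NEW (unique so far: 10)
  Token 11: 'wolf' -> NEW (unique so far: 11)
  Token 12: 'far' -> NEW (unique so far: 12)
Unique types: ('dances', 'door', 'drinks', 'far', 'farmer', 'green', 'house', 'soft', 'teacher', 'under', 'wolf', 'yellow')
Vocabulary size: 12

12


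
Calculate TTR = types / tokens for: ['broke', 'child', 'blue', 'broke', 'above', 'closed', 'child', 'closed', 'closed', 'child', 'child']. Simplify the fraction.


Tokens: 11
Unique types: ('above', 'blue', 'broke', 'child', 'closed') = 5
TTR = 5/11
Already in lowest terms.

5/11


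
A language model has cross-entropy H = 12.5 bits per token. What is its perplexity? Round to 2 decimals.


Perplexity formula: PP = 2^H
H = 12.5
PP = 2^12.5
Decompose: 2^12.5 = 2^12 * 2^0.5 = 2^12 * sqrt(2)
2^12 = 4096, sqrt(2) ~ 1.4142136
PP ~ 4096 * 1.4142136 = 5792.6189056
Rounded to 2 decimals: 5792.62

5792.62


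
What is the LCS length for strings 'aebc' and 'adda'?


DP table for LCS of 'aebc' and 'adda':
       a  d  d  a
    0  0  0  0  0
  a 0  1  1  1  1
  e 0  1  1  1  1
  b 0  1  1  1  1
  c 0  1  1  1  1
LCS: 'a'
LCS length = 1

1


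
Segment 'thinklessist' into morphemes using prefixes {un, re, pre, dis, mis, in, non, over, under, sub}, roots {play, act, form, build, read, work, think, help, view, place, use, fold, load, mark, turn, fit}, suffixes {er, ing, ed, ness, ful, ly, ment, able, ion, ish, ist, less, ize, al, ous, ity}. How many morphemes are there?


Segmenting 'thinklessist' against the inventory:
  'think' -> root (morpheme 1)
  'less' -> suffix (morpheme 2)
  'ist' -> suffix (morpheme 3)
Total morphemes: 3

3


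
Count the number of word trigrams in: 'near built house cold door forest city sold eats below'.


Word trigrams from [10] words:
  Trigram 1: (near built house)
  Trigram 2: (built house cold)
  Trigram 3: (house cold door)
  Trigram 4: (cold door forest)
  Trigram 5: (door forest city)
  Trigram 6: (forest city sold)
  Trigram 7: (city sold eats)
  Trigram 8: (sold eats below)
Total word trigrams: 10 - 2 = 8

8


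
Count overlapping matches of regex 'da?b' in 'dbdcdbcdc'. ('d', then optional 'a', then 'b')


Pattern: da?b means 'd', then optional 'a', then 'b'.
Scanning 'dbdcdbcdc' position-by-position:
  Pos 0: window 'dbd' -> MATCH
  Pos 1: window 'bdc' -> no
  Pos 2: window 'dcd' -> no
  Pos 3: window 'cdb' -> no
  Pos 4: window 'dbc' -> MATCH
  Pos 5: window 'bcd' -> no
  Pos 6: window 'cdc' -> no
  Pos 7: window 'dc' -> no
  Pos 8: window 'c' -> no
Total matches: 2

2


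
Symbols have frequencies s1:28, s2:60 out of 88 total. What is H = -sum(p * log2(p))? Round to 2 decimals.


Computing entropy H = -sum(p_i * log2(p_i)):
  s1: p = 28/88 = 0.3182, -p*log2(p) = 0.5257
  s2: p = 60/88 = 0.6818, -p*log2(p) = 0.3767
H = sum of terms = 0.9024
Rounded to 2 decimals: 0.90

0.90


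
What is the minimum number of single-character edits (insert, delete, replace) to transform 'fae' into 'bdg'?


Building DP table for s1='fae' (len 3) and s2='bdg' (len 3):
       b  d  g
    0  1  2  3
  f 1  1  2  3
  a 2  2  2  3
  e 3  3  3  3
Edit distance = dp[3][3] = 3

3


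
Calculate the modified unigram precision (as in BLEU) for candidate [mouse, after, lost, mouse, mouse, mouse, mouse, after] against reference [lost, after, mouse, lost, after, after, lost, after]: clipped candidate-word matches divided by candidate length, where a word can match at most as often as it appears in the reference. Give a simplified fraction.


Reference word counts: {'after': 4, 'lost': 3, 'mouse': 1}
Checking each candidate word (with clipping):
  'mouse' -> in reference (ref count 1, used 1/1) -> match (matches: 1)
  'after' -> in reference (ref count 4, used 1/4) -> match (matches: 2)
  'lost' -> in reference (ref count 3, used 1/3) -> match (matches: 3)
  'mouse' -> ref count 1 already used up (1/1) -> clipped, no match (matches: 3)
  'mouse' -> ref count 1 already used up (1/1) -> clipped, no match (matches: 3)
  'mouse' -> ref count 1 already used up (1/1) -> clipped, no match (matches: 3)
  'mouse' -> ref count 1 already used up (1/1) -> clipped, no match (matches: 3)
  'after' -> in reference (ref count 4, used 2/4) -> match (matches: 4)
Clipped matches: 4, Candidate length: 8
Precision = 4/8 = 1/2

1/2


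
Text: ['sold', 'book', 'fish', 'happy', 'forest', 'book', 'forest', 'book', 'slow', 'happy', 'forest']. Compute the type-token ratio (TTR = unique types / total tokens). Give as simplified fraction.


Tokens: 11
Unique types: ('book', 'fish', 'forest', 'happy', 'slow', 'sold') = 6
TTR = 6/11
Already in lowest terms.

6/11


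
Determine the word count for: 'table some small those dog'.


Counting words by splitting on spaces:
  Word 1: 'table'
  Word 2: 'some'
  Word 3: 'small'
  Word 4: 'those'
  Word 5: 'dog'
Total words: 5

5


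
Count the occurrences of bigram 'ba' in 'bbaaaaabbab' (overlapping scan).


Scanning 'bbaaaaabbab' for bigram 'ba':
  Position 0: 'bb' -> no
  Position 1: 'ba' -> MATCH
  Position 2: 'aa' -> no
  Position 3: 'aa' -> no
  Position 4: 'aa' -> no
  Position 5: 'aa' -> no
  Position 6: 'ab' -> no
  Position 7: 'bb' -> no
  Position 8: 'ba' -> MATCH
  Position 9: 'ab' -> no
Total matches: 2

2


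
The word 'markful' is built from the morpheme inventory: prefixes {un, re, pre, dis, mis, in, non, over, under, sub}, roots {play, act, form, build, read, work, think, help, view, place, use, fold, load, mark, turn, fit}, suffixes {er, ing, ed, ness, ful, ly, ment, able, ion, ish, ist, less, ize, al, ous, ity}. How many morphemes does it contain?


Segmenting 'markful' against the inventory:
  'mark' -> root (morpheme 1)
  'ful' -> suffix (morpheme 2)
Total morphemes: 2

2


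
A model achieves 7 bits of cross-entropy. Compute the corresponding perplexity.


Perplexity formula: PP = 2^H
H = 7
PP = 2^7
Steps: 2^1 = 2, 2^2 = 4, 2^3 = 8, 2^4 = 16, 2^5 = 32, 2^6 = 64, 2^7 = 128
PP = 128

128


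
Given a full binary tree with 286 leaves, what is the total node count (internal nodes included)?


Leaf nodes (terminals): 286
Internal nodes = n - 1 = 286 - 1 = 285
Total = leaves + internal = 286 + 285 = 571

571


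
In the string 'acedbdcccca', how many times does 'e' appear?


Scanning 'acedbdcccca' for 'e':
  Position 2: 'e' -> MATCH (count: 1)
Total occurrences of 'e': 1

1


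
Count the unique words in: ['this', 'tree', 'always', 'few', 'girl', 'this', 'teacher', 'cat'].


Listing all tokens and tracking unique types:
  Token 1: 'this' -> NEW (unique so far: 1)
  Token 2: 'tree' -> NEW (unique so far: 2)
  Token 3: 'always' -> NEW (unique so far: 3)
  Token 4: 'few' -> NEW (unique so far: 4)
  Token 5: 'girl' -> NEW (unique so far: 5)
  Token 6: 'this' -> duplicate (unique so far: 5)
  Token 7: 'teacher' -> NEW (unique so far: 6)
  Token 8: 'cat' -> NEW (unique so far: 7)
Unique types: ('always', 'cat', 'few', 'girl', 'teacher', 'this', 'tree')
Vocabulary size: 7

7


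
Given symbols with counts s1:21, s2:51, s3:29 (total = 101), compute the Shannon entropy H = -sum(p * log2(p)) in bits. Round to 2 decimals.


Computing entropy H = -sum(p_i * log2(p_i)):
  s1: p = 21/101 = 0.2079, -p*log2(p) = 0.4711
  s2: p = 51/101 = 0.5050, -p*log2(p) = 0.4978
  s3: p = 29/101 = 0.2871, -p*log2(p) = 0.5169
H = sum of terms = 1.4858
Rounded to 2 decimals: 1.49

1.49


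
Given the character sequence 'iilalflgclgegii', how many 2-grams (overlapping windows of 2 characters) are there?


String 'iilalflgclgegii' has length L = 15.
Number of overlapping n-grams = L - n + 1
Substituting: 15 - 2 + 1 = 14

14


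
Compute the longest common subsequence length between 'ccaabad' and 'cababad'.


DP table for LCS of 'ccaabad' and 'cababad':
       c  a  b  a  b  a  d
    0  0  0  0  0  0  0  0
  c 0  1  1  1  1  1  1  1
  c 0  1  1  1  1  1  1  1
  a 0  1  2  2  2  2  2  2
  a 0  1  2  2  3  3  3  3
  b 0  1  2  3  3  4  4  4
  a 0  1  2  3  4  4  5  5
  d 0  1  2  3  4  4  5  6
LCS: 'caabad'
LCS length = 6

6


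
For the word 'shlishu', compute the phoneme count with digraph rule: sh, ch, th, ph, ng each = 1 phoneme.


Parsing 'shlishu' greedily, digraphs first:
  'sh' -> digraph (1 consonant phoneme) (phonemes so far: 1)
  'l' -> consonant phoneme (phonemes so far: 2)
  'i' -> vowel phoneme (phonemes so far: 3)
  'sh' -> digraph (1 consonant phoneme) (phonemes so far: 4)
  'u' -> vowel phoneme (phonemes so far: 5)
Total phonemes: 5

5


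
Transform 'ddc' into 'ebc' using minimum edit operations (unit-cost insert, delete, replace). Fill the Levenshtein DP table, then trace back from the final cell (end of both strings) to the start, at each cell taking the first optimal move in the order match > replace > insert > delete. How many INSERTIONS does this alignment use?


Edit distance = 2. Backtracking from cell (3, 3) with preference match > replace > insert > delete,
then listing the resulting alignment 'ddc' -> 'ebc' left to right:
  Step 1: replace d->e
  Step 2: replace d->b
  Step 3: keep 'c'
Total insertions: 0

0


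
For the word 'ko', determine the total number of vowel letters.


Scanning each character of 'ko':
  Position 1: 'k' -> consonant (running count: 0)
  Position 2: 'o' -> vowel (running count: 1)
Total vowels: 1

1


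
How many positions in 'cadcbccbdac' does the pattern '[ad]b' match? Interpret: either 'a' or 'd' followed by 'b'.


Pattern: [ad]b means either 'a' or 'd' followed by 'b'.
Scanning 'cadcbccbdac' position-by-position:
  Pos 0: window 'ca' -> no
  Pos 1: window 'ad' -> no
  Pos 2: window 'dc' -> no
  Pos 3: window 'cb' -> no
  Pos 4: window 'bc' -> no
  Pos 5: window 'cc' -> no
  Pos 6: window 'cb' -> no
  Pos 7: window 'bd' -> no
  Pos 8: window 'da' -> no
  Pos 9: window 'ac' -> no
  Pos 10: window 'c' -> no
Total matches: 0

0


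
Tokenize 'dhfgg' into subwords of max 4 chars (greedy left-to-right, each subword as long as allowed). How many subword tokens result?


'dhfgg' has 5 characters.
Chunking with max size 4:
  Chunk 1: 'dhfg' (positions 0-3)
  Chunk 2: 'g' (positions 4-4)
Total chunks: ceil(5 / 4) = 2

2


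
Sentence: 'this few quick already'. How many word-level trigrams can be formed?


Word trigrams from [4] words:
  Trigram 1: (this few quick)
  Trigram 2: (few quick already)
Total word trigrams: 4 - 2 = 2

2


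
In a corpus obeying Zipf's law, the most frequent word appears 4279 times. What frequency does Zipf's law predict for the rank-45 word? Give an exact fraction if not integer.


Zipf's law: freq(rank) = f1 / rank
f1 = 4279, rank = 45
freq = 4279 / 45
GCD(4279, 45) = 1
Simplified: 4279/45

4279/45


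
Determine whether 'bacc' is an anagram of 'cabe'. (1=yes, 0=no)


Sort characters of 'bacc': 'abcc'
Sort characters of 'cabe': 'abce'
Sorted forms differ -> they are NOT anagrams
Result: 0

0


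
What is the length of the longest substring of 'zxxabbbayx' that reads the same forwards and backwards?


Scanning 'zxxabbbayx' for palindromic substrings.
Substring at positions 3-7: 'abbba'.
Check: reverse('abbba') = 'abbba' -> palindrome confirmed.
Neighbouring characters ('x' / 'y') break symmetry, so it cannot extend further.
No longer palindromic substring exists; longest length = 5

5


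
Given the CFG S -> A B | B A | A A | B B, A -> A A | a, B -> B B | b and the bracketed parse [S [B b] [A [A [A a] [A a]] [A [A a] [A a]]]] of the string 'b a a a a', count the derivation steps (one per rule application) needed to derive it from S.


Every bracketed nonterminal node [X ...] in the tree is produced by exactly one rule application.
Reading the tree off as a leftmost derivation:
  Step 1: S  =>  B A   (applied S -> B A)
  Step 2: B A  =>  b A   (applied B -> b)
  Step 3: b A  =>  b A A   (applied A -> A A)
  Step 4: b A A  =>  b A A A   (applied A -> A A)
  Step 5: b A A A  =>  b a A A   (applied A -> a)
  Step 6: b a A A  =>  b a a A   (applied A -> a)
  Step 7: b a a A  =>  b a a A A   (applied A -> A A)
  Step 8: b a a A A  =>  b a a a A   (applied A -> a)
  Step 9: b a a a A  =>  b a a a a   (applied A -> a)
Final yield: b a a a a
Total rewrite steps: 9

9


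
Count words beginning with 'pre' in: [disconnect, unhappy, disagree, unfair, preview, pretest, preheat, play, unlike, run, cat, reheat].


Checking each word for prefix 'pre':
  'disconnect' -> no (count: 0)
  'unhappy' -> no (count: 0)
  'disagree' -> no (count: 0)
  'unfair' -> no (count: 0)
  'preview' -> YES, starts with 'pre' (count: 1)
  'pretest' -> YES, starts with 'pre' (count: 2)
  'preheat' -> YES, starts with 'pre' (count: 3)
  'play' -> no (count: 3)
  'unlike' -> no (count: 3)
  'run' -> no (count: 3)
  'cat' -> no (count: 3)
  'reheat' -> no (count: 3)
Total with prefix 'pre': 3

3


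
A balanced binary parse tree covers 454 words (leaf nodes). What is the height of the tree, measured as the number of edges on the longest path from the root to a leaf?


In a balanced binary tree with n leaves the deepest leaf is ceil(log2(n)) edges below the root.
log2(454) = 8.8265
ceil(8.8265) = 9
height (edges) = 9

9


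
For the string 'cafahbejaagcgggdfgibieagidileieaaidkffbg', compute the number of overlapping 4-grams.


String 'cafahbejaagcgggdfgibieagidileieaaidkffbg' has length L = 40.
Number of overlapping n-grams = L - n + 1
Substituting: 40 - 4 + 1 = 37

37


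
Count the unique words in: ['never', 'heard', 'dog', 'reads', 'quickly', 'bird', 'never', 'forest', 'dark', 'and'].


Listing all tokens and tracking unique types:
  Token 1: 'never' -> NEW (unique so far: 1)
  Token 2: 'heard' -> NEW (unique so far: 2)
  Token 3: 'dog' -> NEW (unique so far: 3)
  Token 4: 'reads' -> NEW (unique so far: 4)
  Token 5: 'quickly' -> NEW (unique so far: 5)
  Token 6: 'bird' -> NEW (unique so far: 6)
  Token 7: 'never' -> duplicate (unique so far: 6)
  Token 8: 'forest' -> NEW (unique so far: 7)
  Token 9: 'dark' -> NEW (unique so far: 8)
  Token 10: 'and' -> NEW (unique so far: 9)
Unique types: ('and', 'bird', 'dark', 'dog', 'forest', 'heard', 'never', 'quickly', 'reads')
Vocabulary size: 9

9


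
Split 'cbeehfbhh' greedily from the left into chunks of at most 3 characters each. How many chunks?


'cbeehfbhh' has 9 characters.
Chunking with max size 3:
  Chunk 1: 'cbe' (positions 0-2)
  Chunk 2: 'ehf' (positions 3-5)
  Chunk 3: 'bhh' (positions 6-8)
Total chunks: ceil(9 / 3) = 3

3


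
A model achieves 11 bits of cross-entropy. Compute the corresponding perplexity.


Perplexity formula: PP = 2^H
H = 11
PP = 2^11
PP = 2^11 = 2048

2048


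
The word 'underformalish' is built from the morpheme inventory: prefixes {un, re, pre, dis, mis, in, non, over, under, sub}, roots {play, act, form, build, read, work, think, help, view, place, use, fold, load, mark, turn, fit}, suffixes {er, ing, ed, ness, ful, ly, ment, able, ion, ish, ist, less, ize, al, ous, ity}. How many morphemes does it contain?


Segmenting 'underformalish' against the inventory:
  'under' -> prefix (morpheme 1)
  'form' -> root (morpheme 2)
  'al' -> suffix (morpheme 3)
  'ish' -> suffix (morpheme 4)
Total morphemes: 4

4


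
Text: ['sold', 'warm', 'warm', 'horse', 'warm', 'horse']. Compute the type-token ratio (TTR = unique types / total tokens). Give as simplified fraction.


Tokens: 6
Unique types: ('horse', 'sold', 'warm') = 3
TTR = 3/6
Simplify: divide both by 3 -> 1/2
TTR = 1/2

1/2


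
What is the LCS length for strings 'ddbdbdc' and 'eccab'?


DP table for LCS of 'ddbdbdc' and 'eccab':
       e  c  c  a  b
    0  0  0  0  0  0
  d 0  0  0  0  0  0
  d 0  0  0  0  0  0
  b 0  0  0  0  0  1
  d 0  0  0  0  0  1
  b 0  0  0  0  0  1
  d 0  0  0  0  0  1
  c 0  0  1  1  1  1
LCS: 'b'
LCS length = 1

1


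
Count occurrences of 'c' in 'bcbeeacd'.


Scanning 'bcbeeacd' for 'c':
  Position 1: 'c' -> MATCH (count: 1)
  Position 6: 'c' -> MATCH (count: 2)
Total occurrences of 'c': 2

2


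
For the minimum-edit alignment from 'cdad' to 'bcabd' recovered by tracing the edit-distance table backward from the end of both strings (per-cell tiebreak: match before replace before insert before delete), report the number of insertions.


Edit distance = 3. Backtracking from cell (4, 5) with preference match > replace > insert > delete,
then listing the resulting alignment 'cdad' -> 'bcabd' left to right:
  Step 1: insert 'b' [insertion #1]
  Step 2: keep 'c'
  Step 3: replace d->a
  Step 4: replace a->b
  Step 5: keep 'd'
Total insertions: 1

1


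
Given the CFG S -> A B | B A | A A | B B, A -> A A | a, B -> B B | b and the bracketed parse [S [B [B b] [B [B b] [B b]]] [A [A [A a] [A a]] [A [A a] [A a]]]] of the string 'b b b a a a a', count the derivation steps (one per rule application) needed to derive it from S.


Every bracketed nonterminal node [X ...] in the tree is produced by exactly one rule application.
Reading the tree off as a leftmost derivation:
  Step 1: S  =>  B A   (applied S -> B A)
  Step 2: B A  =>  B B A   (applied B -> B B)
  Step 3: B B A  =>  b B A   (applied B -> b)
  Step 4: b B A  =>  b B B A   (applied B -> B B)
  Step 5: b B B A  =>  b b B A   (applied B -> b)
  Step 6: b b B A  =>  b b b A   (applied B -> b)
  Step 7: b b b A  =>  b b b A A   (applied A -> A A)
  Step 8: b b b A A  =>  b b b A A A   (applied A -> A A)
  Step 9: b b b A A A  =>  b b b a A A   (applied A -> a)
  Step 10: b b b a A A  =>  b b b a a A   (applied A -> a)
  Step 11: b b b a a A  =>  b b b a a A A   (applied A -> A A)
  Step 12: b b b a a A A  =>  b b b a a a A   (applied A -> a)
  Step 13: b b b a a a A  =>  b b b a a a a   (applied A -> a)
Final yield: b b b a a a a
Total rewrite steps: 13

13


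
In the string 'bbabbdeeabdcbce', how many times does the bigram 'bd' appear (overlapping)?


Scanning 'bbabbdeeabdcbce' for bigram 'bd':
  Position 0: 'bb' -> no
  Position 1: 'ba' -> no
  Position 2: 'ab' -> no
  Position 3: 'bb' -> no
  Position 4: 'bd' -> MATCH
  Position 5: 'de' -> no
  Position 6: 'ee' -> no
  Position 7: 'ea' -> no
  Position 8: 'ab' -> no
  Position 9: 'bd' -> MATCH
  Position 10: 'dc' -> no
  Position 11: 'cb' -> no
  Position 12: 'bc' -> no
  Position 13: 'ce' -> no
Total matches: 2

2


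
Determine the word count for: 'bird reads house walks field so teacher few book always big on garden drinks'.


Counting words by splitting on spaces:
  Word 1: 'bird'
  Word 2: 'reads'
  Word 3: 'house'
  Word 4: 'walks'
  Word 5: 'field'
  Word 6: 'so'
  Word 7: 'teacher'
  Word 8: 'few'
  Word 9: 'book'
  Word 10: 'always'
  Word 11: 'big'
  Word 12: 'on'
  Word 13: 'garden'
  Word 14: 'drinks'
Total words: 14

14


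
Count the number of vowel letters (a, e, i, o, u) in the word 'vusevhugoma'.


Scanning each character of 'vusevhugoma':
  Position 1: 'v' -> consonant (running count: 0)
  Position 2: 'u' -> vowel (running count: 1)
  Position 3: 's' -> consonant (running count: 1)
  Position 4: 'e' -> vowel (running count: 2)
  Position 5: 'v' -> consonant (running count: 2)
  Position 6: 'h' -> consonant (running count: 2)
  Position 7: 'u' -> vowel (running count: 3)
  Position 8: 'g' -> consonant (running count: 3)
  Position 9: 'o' -> vowel (running count: 4)
  Position 10: 'm' -> consonant (running count: 4)
  Position 11: 'a' -> vowel (running count: 5)
Total vowels: 5

5
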